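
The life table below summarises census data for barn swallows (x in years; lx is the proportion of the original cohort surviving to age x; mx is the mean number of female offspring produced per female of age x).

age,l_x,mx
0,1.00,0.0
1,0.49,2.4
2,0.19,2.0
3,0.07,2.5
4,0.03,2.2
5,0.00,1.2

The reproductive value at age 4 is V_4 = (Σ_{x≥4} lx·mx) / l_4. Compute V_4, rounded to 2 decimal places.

lx·mx for x ≥ 4: 0.066, 0 → sum = 0.066
V_4 = 0.066 / l_4 = 0.066 / 0.03 = 2.2 → 2.20

2.20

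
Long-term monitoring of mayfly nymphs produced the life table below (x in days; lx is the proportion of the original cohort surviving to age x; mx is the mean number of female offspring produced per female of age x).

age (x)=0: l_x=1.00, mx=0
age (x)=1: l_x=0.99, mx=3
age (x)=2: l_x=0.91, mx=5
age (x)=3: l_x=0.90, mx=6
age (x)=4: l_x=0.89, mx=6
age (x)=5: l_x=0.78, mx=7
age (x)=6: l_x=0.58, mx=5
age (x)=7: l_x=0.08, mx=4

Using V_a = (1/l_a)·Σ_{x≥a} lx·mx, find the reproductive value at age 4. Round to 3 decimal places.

lx·mx for x ≥ 4: 5.34, 5.46, 2.9, 0.32 → sum = 14.02
V_4 = 14.02 / l_4 = 14.02 / 0.89 = 15.752809… → 15.753

15.753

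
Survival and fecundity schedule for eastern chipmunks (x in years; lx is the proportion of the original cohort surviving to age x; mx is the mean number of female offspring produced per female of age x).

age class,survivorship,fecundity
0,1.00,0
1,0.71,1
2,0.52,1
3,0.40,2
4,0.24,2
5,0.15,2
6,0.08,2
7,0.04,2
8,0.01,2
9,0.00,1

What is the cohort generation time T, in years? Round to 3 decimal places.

3.013

lx·mx: 0, 0.71, 0.52, 0.8, 0.48, 0.3, 0.16, 0.08, 0.02, 0 → R0 = 3.07
x·lx·mx: 0, 0.71, 1.04, 2.4, 1.92, 1.5, 0.96, 0.56, 0.16, 0 → Σ = 9.25
T = 9.25 / 3.07 = 3.013029… → 3.013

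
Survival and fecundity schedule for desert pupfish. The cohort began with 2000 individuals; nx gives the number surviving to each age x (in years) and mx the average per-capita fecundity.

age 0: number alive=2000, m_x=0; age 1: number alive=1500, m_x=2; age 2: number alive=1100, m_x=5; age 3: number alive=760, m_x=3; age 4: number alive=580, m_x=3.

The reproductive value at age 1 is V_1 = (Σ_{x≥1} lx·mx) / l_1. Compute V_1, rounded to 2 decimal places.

8.35

lx = nx/n0 = nx/2000: 1, 0.75, 0.55, 0.38, 0.29
lx·mx for x ≥ 1: 1.5, 2.75, 1.14, 0.87 → sum = 6.26
V_1 = 6.26 / l_1 = 6.26 / 0.75 = 8.346667… → 8.35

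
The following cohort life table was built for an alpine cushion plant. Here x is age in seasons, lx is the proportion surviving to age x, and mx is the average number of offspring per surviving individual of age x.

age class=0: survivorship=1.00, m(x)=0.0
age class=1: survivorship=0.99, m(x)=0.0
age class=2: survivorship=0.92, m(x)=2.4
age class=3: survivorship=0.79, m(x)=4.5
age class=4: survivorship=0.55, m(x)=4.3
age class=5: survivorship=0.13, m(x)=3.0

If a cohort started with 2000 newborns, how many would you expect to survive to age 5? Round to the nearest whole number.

Expected survivors = N0 · l_5 = 2000 × 0.13 = 260 → 260

260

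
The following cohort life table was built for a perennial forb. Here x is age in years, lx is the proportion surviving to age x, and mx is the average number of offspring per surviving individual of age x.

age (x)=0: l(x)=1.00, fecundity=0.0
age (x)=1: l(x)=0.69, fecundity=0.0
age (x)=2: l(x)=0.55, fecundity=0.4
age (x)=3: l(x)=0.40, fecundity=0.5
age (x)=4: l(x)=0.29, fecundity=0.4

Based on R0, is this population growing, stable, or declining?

R0 = Σ lx·mx = 0 + 0 + 0.22 + 0.2 + 0.116 = 0.536
R0 < 1, so the population is declining.

declining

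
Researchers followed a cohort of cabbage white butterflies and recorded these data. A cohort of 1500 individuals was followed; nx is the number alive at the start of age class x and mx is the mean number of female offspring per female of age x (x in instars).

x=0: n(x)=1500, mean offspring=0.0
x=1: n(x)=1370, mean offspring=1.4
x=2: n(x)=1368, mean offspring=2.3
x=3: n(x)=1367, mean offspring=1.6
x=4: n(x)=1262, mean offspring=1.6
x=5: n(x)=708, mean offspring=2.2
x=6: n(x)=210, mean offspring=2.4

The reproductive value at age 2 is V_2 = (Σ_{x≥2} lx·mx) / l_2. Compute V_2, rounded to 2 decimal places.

6.88

lx = nx/n0 = nx/1500: 1, 0.91333…, 0.912, 0.91133…, 0.84133…, 0.472, 0.14
lx·mx for x ≥ 2: 2.0976, 1.458133…, 1.346133…, 1.0384, 0.336 → sum = 6.276267…
V_2 = 6.276267… / l_2 = 6.276267… / 0.912 = 6.881871… → 6.88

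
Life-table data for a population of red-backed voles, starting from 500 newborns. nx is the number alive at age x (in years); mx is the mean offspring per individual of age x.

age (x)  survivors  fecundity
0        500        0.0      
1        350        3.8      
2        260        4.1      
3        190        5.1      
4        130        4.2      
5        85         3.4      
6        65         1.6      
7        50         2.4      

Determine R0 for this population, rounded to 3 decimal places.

8.848

lx = nx/n0 = nx/500: 1, 0.7, 0.52, 0.38, 0.26, 0.17, 0.13, 0.1
lx·mx by age: 0, 2.66, 2.132, 1.938, 1.092, 0.578, 0.208, 0.24
R0 = Σ lx·mx = 8.848 → 8.848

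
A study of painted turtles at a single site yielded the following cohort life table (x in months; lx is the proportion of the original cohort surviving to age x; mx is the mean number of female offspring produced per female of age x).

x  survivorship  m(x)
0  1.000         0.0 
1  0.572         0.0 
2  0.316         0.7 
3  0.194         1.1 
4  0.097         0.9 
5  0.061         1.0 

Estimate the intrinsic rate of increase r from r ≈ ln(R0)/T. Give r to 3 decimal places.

R0 = Σ lx·mx = 0 + 0 + 0.2212 + 0.2134 + 0.0873 + 0.061 = 0.5829
Σ x·lx·mx = 1.7368; T = 1.7368/0.5829 = 2.97958…
r ≈ ln(R0)/T = ln(0.5829)/2.97958… = -0.18115… → -0.181

-0.181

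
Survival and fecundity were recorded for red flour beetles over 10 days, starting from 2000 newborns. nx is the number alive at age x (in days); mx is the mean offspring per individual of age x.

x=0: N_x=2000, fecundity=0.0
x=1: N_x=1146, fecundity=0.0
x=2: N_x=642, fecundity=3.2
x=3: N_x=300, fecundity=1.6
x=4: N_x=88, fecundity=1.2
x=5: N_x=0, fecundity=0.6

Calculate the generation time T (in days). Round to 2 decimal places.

2.26

lx = nx/n0 = nx/2000: 1, 0.573, 0.321, 0.15, 0.044, 0
lx·mx: 0, 0, 1.0272, 0.24, 0.0528, 0 → R0 = 1.32
x·lx·mx: 0, 0, 2.0544, 0.72, 0.2112, 0 → Σ = 2.9856
T = 2.9856 / 1.32 = 2.261818… → 2.26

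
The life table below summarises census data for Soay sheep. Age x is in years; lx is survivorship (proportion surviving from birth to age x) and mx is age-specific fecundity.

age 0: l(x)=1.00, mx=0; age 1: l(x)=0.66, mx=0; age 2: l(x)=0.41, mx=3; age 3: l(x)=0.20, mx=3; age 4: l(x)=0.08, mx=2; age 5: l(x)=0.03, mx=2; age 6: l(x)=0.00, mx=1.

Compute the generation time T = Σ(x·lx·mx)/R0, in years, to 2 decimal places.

2.54

lx·mx: 0, 0, 1.23, 0.6, 0.16, 0.06, 0 → R0 = 2.05
x·lx·mx: 0, 0, 2.46, 1.8, 0.64, 0.3, 0 → Σ = 5.2
T = 5.2 / 2.05 = 2.536585… → 2.54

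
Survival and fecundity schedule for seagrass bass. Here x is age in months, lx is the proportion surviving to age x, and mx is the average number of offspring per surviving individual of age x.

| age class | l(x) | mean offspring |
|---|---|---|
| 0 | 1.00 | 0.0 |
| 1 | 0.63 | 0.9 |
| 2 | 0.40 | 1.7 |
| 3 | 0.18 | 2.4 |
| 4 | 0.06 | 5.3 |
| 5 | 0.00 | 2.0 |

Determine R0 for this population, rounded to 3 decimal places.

1.997

lx·mx by age: 0, 0.567, 0.68, 0.432, 0.318, 0
R0 = Σ lx·mx = 1.997 → 1.997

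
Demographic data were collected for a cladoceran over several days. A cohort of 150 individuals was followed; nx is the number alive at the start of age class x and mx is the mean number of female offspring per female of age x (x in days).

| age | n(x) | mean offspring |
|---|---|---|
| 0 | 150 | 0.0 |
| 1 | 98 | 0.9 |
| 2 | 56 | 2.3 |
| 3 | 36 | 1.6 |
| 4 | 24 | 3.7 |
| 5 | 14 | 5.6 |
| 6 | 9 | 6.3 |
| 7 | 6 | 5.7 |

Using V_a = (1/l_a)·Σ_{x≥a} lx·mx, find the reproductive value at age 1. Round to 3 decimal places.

lx = nx/n0 = nx/150: 1, 0.65333…, 0.37333…, 0.24, 0.16, 0.09333…, 0.06, 0.04
lx·mx for x ≥ 1: 0.588…, 0.858667…, 0.384, 0.592, 0.522667…, 0.378, 0.228 → sum = 3.551333…
V_1 = 3.551333… / l_1 = 3.551333… / 0.653333… = 5.435714… → 5.436

5.436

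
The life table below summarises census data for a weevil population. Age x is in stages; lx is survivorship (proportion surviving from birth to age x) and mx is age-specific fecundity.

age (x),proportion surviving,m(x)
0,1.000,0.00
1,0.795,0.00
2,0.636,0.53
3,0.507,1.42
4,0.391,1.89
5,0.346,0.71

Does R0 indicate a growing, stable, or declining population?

growing

R0 = Σ lx·mx = 0 + 0 + 0.33708 + 0.71994 + 0.73899 + 0.24566 = 2.04167
R0 > 1, so the population is growing.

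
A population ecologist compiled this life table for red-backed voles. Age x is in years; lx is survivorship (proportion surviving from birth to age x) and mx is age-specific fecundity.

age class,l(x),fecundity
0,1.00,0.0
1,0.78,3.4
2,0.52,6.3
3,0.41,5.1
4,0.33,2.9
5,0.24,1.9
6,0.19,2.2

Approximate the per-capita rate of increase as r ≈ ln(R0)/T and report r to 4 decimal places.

0.9352

R0 = Σ lx·mx = 0 + 2.652 + 3.276 + 2.091 + 0.957 + 0.456 + 0.418 = 9.85
Σ x·lx·mx = 24.093; T = 24.093/9.85 = 2.44599…
r ≈ ln(R0)/T = ln(9.85)/2.44599… = 0.935193… → 0.9352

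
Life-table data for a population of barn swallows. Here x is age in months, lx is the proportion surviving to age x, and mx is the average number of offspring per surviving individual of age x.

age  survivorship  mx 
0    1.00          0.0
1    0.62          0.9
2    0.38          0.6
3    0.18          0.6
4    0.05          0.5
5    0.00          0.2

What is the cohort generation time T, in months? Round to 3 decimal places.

lx·mx: 0, 0.558, 0.228, 0.108, 0.025, 0 → R0 = 0.919
x·lx·mx: 0, 0.558, 0.456, 0.324, 0.1, 0 → Σ = 1.438
T = 1.438 / 0.919 = 1.564744… → 1.565

1.565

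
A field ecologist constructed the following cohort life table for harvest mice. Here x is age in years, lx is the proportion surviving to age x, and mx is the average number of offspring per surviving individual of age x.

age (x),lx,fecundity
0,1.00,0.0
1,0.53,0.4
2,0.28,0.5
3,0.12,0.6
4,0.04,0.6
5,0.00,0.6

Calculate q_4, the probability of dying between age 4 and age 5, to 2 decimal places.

q_4 = (l_4 − l_5) / l_4 = (0.04 − 0) / 0.04
     = 0.04 / 0.04 = 1 → 1.00

1.00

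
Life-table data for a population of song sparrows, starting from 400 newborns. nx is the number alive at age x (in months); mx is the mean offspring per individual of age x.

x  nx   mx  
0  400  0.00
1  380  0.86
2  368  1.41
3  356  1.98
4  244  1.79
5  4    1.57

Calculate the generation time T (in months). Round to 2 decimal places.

lx = nx/n0 = nx/400: 1, 0.95, 0.92, 0.89, 0.61, 0.01
lx·mx: 0, 0.817, 1.2972, 1.7622, 1.0919, 0.0157 → R0 = 4.984
x·lx·mx: 0, 0.817, 2.5944, 5.2866, 4.3676, 0.0785 → Σ = 13.1441
T = 13.1441 / 4.984 = 2.637259… → 2.64

2.64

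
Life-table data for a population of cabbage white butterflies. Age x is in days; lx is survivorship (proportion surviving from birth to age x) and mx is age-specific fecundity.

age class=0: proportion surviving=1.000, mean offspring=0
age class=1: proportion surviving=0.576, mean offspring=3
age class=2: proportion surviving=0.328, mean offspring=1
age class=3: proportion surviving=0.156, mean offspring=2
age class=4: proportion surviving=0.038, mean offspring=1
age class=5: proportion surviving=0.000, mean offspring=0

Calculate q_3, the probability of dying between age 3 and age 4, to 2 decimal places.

q_3 = (l_3 − l_4) / l_3 = (0.156 − 0.038) / 0.156
     = 0.118 / 0.156 = 0.75641… → 0.76

0.76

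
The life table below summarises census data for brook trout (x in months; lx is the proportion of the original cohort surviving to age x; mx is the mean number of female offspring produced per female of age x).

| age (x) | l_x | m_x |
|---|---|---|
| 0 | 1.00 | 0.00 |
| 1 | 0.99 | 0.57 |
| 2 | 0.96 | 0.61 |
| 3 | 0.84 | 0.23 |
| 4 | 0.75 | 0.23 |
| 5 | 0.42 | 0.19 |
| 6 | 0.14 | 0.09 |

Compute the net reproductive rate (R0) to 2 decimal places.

lx·mx by age: 0, 0.5643, 0.5856, 0.1932, 0.1725, 0.0798, 0.0126
R0 = Σ lx·mx = 1.608 → 1.61

1.61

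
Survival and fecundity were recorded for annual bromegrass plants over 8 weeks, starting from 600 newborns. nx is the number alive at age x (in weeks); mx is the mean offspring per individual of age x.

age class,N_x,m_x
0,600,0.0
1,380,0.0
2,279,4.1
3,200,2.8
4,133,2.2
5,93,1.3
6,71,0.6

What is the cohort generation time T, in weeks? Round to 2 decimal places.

2.78

lx = nx/n0 = nx/600: 1, 0.63333…, 0.465, 0.33333…, 0.22167…, 0.155, 0.11833…
lx·mx: 0, 0, 1.9065, 0.933333…, 0.487667…, 0.2015, 0.071… → R0 = 3.6…
x·lx·mx: 0, 0, 3.813, 2.8…, 1.950667…, 1.0075, 0.426… → Σ = 9.997167…
T = 9.997167… / 3.6… = 2.776991… → 2.78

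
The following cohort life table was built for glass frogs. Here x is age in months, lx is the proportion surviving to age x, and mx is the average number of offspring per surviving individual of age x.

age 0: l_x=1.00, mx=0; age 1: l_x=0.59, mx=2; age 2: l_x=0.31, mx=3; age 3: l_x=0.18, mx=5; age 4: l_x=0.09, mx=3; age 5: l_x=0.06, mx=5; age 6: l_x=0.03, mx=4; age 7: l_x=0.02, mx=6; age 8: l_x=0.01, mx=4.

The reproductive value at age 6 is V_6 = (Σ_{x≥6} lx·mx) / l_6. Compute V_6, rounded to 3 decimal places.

9.333

lx·mx for x ≥ 6: 0.12, 0.12, 0.04 → sum = 0.28
V_6 = 0.28 / l_6 = 0.28 / 0.03 = 9.333333… → 9.333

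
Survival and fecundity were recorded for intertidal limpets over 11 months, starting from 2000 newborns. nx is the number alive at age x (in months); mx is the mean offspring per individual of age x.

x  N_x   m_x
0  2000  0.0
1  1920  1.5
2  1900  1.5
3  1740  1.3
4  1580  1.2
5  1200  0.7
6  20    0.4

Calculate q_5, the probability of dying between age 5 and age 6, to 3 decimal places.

0.983

lx = nx/n0 = nx/2000: 1, 0.96, 0.95, 0.87, 0.79, 0.6, 0.01
q_5 = (l_5 − l_6) / l_5 = (0.6 − 0.01) / 0.6
     = 0.59 / 0.6 = 0.983333… → 0.983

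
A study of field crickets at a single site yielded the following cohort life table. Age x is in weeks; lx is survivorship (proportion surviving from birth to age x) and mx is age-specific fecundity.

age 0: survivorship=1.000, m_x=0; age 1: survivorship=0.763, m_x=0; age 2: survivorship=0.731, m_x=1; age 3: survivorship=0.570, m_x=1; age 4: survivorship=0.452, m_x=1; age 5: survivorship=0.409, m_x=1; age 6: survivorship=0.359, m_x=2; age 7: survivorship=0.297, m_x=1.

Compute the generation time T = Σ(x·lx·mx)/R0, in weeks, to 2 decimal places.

4.22

lx·mx: 0, 0, 0.731, 0.57, 0.452, 0.409, 0.718, 0.297 → R0 = 3.177
x·lx·mx: 0, 0, 1.462, 1.71, 1.808, 2.045, 4.308, 2.079 → Σ = 13.412
T = 13.412 / 3.177 = 4.221593… → 4.22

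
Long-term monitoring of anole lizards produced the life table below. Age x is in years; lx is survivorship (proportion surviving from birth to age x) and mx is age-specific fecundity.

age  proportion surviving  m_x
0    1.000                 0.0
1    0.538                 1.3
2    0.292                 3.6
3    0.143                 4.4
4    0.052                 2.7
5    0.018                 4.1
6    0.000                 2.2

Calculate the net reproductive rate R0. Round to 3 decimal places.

2.594

lx·mx by age: 0, 0.6994, 1.0512, 0.6292, 0.1404, 0.0738, 0
R0 = Σ lx·mx = 2.594 → 2.594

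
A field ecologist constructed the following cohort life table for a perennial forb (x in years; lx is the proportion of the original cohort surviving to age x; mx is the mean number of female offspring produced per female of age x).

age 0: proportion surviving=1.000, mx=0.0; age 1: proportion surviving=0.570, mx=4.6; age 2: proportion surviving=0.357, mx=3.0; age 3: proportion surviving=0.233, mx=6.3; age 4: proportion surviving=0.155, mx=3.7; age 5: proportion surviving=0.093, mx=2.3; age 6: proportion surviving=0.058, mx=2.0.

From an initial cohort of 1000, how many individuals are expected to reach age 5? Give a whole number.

Expected survivors = N0 · l_5 = 1000 × 0.093 = 93 → 93

93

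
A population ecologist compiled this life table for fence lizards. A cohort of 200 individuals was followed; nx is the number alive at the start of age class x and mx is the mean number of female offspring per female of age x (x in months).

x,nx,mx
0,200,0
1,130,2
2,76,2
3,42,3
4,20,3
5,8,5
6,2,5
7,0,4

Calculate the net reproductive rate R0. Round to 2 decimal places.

3.24

lx = nx/n0 = nx/200: 1, 0.65, 0.38, 0.21, 0.1, 0.04, 0.01, 0
lx·mx by age: 0, 1.3, 0.76, 0.63, 0.3, 0.2, 0.05, 0
R0 = Σ lx·mx = 3.24 → 3.24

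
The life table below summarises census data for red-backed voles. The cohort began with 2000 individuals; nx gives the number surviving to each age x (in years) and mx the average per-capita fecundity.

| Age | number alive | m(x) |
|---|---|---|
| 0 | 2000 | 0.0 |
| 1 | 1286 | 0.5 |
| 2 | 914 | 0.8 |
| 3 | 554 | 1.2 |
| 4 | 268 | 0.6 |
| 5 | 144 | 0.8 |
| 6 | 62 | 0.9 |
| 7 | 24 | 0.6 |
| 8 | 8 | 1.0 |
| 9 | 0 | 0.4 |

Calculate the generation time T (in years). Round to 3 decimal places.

2.431

lx = nx/n0 = nx/2000: 1, 0.643, 0.457, 0.277, 0.134, 0.072, 0.031, 0.012, 0.004, 0
lx·mx: 0, 0.3215, 0.3656, 0.3324, 0.0804, 0.0576, 0.0279, 0.0072, 0.004, 0 → R0 = 1.1966
x·lx·mx: 0, 0.3215, 0.7312, 0.9972, 0.3216, 0.288, 0.1674, 0.0504, 0.032, 0 → Σ = 2.9093
T = 2.9093 / 1.1966 = 2.431305… → 2.431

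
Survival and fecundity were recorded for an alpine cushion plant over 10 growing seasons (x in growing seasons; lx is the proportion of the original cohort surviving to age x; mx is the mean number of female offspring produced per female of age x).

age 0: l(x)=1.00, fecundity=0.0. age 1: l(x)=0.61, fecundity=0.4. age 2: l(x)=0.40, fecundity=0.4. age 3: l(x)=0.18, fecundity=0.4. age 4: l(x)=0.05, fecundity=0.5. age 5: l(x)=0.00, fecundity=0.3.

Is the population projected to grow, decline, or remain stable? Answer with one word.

declining

R0 = Σ lx·mx = 0 + 0.244 + 0.16 + 0.072 + 0.025 + 0 = 0.501
R0 < 1, so the population is declining.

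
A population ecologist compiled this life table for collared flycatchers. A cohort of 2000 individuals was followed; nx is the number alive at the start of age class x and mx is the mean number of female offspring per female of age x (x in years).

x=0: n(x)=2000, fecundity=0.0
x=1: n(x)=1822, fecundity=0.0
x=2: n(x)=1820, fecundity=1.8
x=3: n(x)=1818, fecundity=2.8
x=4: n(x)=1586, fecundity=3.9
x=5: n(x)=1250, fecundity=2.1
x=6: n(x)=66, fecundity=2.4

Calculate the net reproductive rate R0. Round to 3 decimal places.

8.668

lx = nx/n0 = nx/2000: 1, 0.911, 0.91, 0.909, 0.793, 0.625, 0.033
lx·mx by age: 0, 0, 1.638, 2.5452, 3.0927, 1.3125, 0.0792
R0 = Σ lx·mx = 8.6676 → 8.668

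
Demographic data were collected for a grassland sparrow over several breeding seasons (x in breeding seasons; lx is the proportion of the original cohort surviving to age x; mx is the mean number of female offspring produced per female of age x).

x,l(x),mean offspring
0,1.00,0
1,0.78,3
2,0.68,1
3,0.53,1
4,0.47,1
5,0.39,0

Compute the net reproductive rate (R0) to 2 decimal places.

lx·mx by age: 0, 2.34, 0.68, 0.53, 0.47, 0
R0 = Σ lx·mx = 4.02 → 4.02

4.02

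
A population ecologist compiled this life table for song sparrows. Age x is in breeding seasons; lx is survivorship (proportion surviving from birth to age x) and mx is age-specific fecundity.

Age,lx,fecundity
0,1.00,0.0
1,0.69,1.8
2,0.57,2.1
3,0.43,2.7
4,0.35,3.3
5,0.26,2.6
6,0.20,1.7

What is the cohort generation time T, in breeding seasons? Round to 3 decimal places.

lx·mx: 0, 1.242, 1.197, 1.161, 1.155, 0.676, 0.34 → R0 = 5.771
x·lx·mx: 0, 1.242, 2.394, 3.483, 4.62, 3.38, 2.04 → Σ = 17.159
T = 17.159 / 5.771 = 2.973315… → 2.973

2.973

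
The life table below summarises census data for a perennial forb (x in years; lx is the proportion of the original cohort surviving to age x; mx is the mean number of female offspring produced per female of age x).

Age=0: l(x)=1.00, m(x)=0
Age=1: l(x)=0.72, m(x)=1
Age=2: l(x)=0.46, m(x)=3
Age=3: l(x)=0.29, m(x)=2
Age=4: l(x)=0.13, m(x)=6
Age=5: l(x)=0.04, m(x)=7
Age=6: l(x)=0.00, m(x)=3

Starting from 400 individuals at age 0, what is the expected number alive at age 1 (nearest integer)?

Expected survivors = N0 · l_1 = 400 × 0.72 = 288 → 288

288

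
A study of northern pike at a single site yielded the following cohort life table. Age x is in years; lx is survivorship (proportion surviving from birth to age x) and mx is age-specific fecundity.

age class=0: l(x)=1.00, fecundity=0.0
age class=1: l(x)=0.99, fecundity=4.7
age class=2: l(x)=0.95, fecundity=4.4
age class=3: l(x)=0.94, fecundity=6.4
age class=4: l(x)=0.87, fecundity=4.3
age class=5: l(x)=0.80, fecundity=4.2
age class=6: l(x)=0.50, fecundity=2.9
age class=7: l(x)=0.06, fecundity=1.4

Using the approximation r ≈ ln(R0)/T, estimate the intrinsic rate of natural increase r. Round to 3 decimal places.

1.028

R0 = Σ lx·mx = 0 + 4.653 + 4.18 + 6.016 + 3.741 + 3.36 + 1.45 + 0.084 = 23.484
Σ x·lx·mx = 72.113; T = 72.113/23.484 = 3.07073…
r ≈ ln(R0)/T = ln(23.484)/3.07073… = 1.02787… → 1.028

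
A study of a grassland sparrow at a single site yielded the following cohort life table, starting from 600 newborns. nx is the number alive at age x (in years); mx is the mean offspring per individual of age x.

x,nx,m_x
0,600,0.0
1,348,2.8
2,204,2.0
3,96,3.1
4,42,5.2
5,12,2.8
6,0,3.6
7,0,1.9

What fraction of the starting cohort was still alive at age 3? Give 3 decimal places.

l_3 = n_3/n_0 = 96/600 = 0.16 → 0.160

0.160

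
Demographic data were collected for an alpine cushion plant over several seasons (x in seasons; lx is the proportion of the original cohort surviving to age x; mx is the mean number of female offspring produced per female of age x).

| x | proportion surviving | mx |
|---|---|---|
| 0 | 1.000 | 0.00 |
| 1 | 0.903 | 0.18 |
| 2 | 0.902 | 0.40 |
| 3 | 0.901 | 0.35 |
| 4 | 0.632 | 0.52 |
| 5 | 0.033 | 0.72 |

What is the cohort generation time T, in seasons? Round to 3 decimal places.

2.740

lx·mx: 0, 0.16254, 0.3608, 0.31535, 0.32864, 0.02376 → R0 = 1.19109
x·lx·mx: 0, 0.16254, 0.7216, 0.94605, 1.31456, 0.1188 → Σ = 3.26355
T = 3.26355 / 1.19109 = 2.739969… → 2.740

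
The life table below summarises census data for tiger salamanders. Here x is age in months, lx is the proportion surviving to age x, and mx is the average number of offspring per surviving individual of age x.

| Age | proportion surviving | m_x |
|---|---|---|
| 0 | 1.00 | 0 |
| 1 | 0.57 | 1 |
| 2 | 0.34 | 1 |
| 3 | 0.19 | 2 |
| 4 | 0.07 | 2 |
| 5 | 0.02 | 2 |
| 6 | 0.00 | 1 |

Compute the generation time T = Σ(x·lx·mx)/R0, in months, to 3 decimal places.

lx·mx: 0, 0.57, 0.34, 0.38, 0.14, 0.04, 0 → R0 = 1.47
x·lx·mx: 0, 0.57, 0.68, 1.14, 0.56, 0.2, 0 → Σ = 3.15
T = 3.15 / 1.47 = 2.142857… → 2.143

2.143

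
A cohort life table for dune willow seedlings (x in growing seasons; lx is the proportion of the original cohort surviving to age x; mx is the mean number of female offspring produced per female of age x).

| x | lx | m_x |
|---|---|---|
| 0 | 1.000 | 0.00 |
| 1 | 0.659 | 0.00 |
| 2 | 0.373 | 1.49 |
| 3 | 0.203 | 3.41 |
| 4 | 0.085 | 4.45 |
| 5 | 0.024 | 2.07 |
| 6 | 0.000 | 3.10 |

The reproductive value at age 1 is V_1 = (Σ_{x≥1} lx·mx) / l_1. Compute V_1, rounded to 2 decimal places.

2.54

lx·mx for x ≥ 1: 0, 0.55577, 0.69223, 0.37825, 0.04968, 0 → sum = 1.67593
V_1 = 1.67593 / l_1 = 1.67593 / 0.659 = 2.543141… → 2.54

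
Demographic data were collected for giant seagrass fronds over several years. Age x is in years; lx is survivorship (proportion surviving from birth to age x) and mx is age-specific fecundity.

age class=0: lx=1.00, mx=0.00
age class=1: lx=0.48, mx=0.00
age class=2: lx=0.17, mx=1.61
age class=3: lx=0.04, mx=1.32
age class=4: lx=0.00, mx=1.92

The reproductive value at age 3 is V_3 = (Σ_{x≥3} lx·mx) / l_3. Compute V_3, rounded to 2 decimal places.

lx·mx for x ≥ 3: 0.0528, 0 → sum = 0.0528
V_3 = 0.0528 / l_3 = 0.0528 / 0.04 = 1.32 → 1.32

1.32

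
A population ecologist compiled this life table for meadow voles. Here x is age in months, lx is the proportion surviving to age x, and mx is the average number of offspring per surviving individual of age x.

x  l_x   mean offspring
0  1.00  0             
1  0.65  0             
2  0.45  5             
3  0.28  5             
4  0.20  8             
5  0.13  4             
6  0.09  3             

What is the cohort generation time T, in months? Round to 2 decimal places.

lx·mx: 0, 0, 2.25, 1.4, 1.6, 0.52, 0.27 → R0 = 6.04
x·lx·mx: 0, 0, 4.5, 4.2, 6.4, 2.6, 1.62 → Σ = 19.32
T = 19.32 / 6.04 = 3.198675… → 3.20

3.20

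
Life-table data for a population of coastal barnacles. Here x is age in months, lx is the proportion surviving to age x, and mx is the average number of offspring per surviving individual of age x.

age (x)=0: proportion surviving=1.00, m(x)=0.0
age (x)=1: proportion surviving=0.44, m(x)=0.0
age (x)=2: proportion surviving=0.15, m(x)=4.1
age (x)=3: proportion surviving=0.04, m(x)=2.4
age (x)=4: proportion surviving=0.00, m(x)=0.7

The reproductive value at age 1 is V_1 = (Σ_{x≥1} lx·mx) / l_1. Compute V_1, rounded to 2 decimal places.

1.62

lx·mx for x ≥ 1: 0, 0.615, 0.096, 0 → sum = 0.711
V_1 = 0.711 / l_1 = 0.711 / 0.44 = 1.615909… → 1.62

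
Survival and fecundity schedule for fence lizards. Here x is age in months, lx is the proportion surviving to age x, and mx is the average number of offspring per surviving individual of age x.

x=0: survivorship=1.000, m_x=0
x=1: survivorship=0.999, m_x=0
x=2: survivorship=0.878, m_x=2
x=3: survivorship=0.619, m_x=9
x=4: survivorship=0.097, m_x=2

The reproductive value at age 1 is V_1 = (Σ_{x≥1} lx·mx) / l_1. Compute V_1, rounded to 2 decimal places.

lx·mx for x ≥ 1: 0, 1.756, 5.571, 0.194 → sum = 7.521
V_1 = 7.521 / l_1 = 7.521 / 0.999 = 7.528529… → 7.53

7.53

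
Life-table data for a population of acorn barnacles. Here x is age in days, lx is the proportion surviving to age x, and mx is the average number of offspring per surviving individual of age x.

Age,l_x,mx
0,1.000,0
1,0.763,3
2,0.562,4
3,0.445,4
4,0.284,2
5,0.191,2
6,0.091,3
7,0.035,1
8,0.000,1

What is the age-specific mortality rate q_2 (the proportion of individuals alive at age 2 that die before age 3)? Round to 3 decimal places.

q_2 = (l_2 − l_3) / l_2 = (0.562 − 0.445) / 0.562
     = 0.117 / 0.562 = 0.208185… → 0.208

0.208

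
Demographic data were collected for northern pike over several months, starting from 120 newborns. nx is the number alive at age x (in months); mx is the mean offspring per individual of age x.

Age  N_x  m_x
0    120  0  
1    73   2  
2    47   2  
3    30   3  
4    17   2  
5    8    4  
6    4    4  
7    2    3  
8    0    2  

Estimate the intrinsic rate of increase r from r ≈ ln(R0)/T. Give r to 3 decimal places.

0.503

lx = nx/n0 = nx/120: 1, 0.60833…, 0.39167…, 0.25, 0.14167…, 0.06667…, 0.03333…, 0.01667…, 0
R0 = Σ lx·mx = 0 + 1.21667… + 0.78333… + 0.75 + 0.28333… + 0.26667… + 0.13333… + 0.05… + 0 = 3.483333…
Σ x·lx·mx = 8.65…; T = 8.65…/3.483333… = 2.48325…
r ≈ ln(R0)/T = ln(3.483333…)/2.48325… = 0.50256… → 0.503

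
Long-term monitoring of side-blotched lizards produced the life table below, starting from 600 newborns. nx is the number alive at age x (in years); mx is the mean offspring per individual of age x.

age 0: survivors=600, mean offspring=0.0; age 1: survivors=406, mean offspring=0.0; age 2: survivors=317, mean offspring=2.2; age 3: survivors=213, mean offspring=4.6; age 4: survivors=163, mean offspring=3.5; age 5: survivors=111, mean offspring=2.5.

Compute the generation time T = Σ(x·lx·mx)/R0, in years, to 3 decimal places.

lx = nx/n0 = nx/600: 1, 0.67667…, 0.52833…, 0.355, 0.27167…, 0.185
lx·mx: 0, 0, 1.162333…, 1.633, 0.950833…, 0.4625 → R0 = 4.208667…
x·lx·mx: 0, 0, 2.324667…, 4.899, 3.803333…, 2.3125 → Σ = 13.3395…
T = 13.3395… / 4.208667… = 3.169531… → 3.170

3.170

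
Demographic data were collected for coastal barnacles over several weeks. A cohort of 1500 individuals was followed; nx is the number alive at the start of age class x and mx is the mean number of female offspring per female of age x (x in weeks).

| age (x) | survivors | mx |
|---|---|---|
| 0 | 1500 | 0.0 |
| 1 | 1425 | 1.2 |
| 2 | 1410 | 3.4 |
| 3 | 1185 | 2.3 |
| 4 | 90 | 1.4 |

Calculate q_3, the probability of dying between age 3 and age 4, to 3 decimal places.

0.924

lx = nx/n0 = nx/1500: 1, 0.95, 0.94, 0.79, 0.06
q_3 = (l_3 − l_4) / l_3 = (0.79 − 0.06) / 0.79
     = 0.73 / 0.79 = 0.924051… → 0.924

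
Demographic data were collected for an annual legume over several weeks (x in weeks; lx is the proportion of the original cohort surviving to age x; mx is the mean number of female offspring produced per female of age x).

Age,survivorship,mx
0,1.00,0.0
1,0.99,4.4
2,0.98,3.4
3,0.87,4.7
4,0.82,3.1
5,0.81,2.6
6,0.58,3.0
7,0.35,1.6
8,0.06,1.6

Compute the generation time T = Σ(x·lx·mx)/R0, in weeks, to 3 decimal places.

lx·mx: 0, 4.356, 3.332, 4.089, 2.542, 2.106, 1.74, 0.56, 0.096 → R0 = 18.821
x·lx·mx: 0, 4.356, 6.664, 12.267, 10.168, 10.53, 10.44, 3.92, 0.768 → Σ = 59.113
T = 59.113 / 18.821 = 3.1408… → 3.141

3.141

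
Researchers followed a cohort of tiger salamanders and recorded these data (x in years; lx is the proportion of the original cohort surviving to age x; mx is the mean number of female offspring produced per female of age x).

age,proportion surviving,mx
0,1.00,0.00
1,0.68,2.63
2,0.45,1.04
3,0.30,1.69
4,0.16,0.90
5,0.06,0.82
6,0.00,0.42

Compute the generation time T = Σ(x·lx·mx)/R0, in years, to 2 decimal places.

lx·mx: 0, 1.7884, 0.468, 0.507, 0.144, 0.0492, 0 → R0 = 2.9566
x·lx·mx: 0, 1.7884, 0.936, 1.521, 0.576, 0.246, 0 → Σ = 5.0674
T = 5.0674 / 2.9566 = 1.713928… → 1.71

1.71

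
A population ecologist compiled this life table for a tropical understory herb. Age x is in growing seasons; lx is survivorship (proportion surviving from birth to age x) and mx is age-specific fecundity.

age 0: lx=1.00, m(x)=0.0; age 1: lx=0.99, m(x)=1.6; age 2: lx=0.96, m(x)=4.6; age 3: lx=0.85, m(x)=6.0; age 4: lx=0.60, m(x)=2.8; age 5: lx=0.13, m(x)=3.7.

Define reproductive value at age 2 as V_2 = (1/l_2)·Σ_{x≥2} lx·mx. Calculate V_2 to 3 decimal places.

12.164

lx·mx for x ≥ 2: 4.416, 5.1, 1.68, 0.481 → sum = 11.677
V_2 = 11.677 / l_2 = 11.677 / 0.96 = 12.163542… → 12.164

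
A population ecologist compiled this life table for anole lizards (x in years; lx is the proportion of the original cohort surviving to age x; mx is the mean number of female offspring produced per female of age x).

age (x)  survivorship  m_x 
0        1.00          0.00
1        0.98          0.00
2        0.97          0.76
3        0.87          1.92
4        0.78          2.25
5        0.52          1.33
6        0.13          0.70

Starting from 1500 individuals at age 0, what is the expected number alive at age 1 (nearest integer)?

Expected survivors = N0 · l_1 = 1500 × 0.98 = 1470 → 1470

1470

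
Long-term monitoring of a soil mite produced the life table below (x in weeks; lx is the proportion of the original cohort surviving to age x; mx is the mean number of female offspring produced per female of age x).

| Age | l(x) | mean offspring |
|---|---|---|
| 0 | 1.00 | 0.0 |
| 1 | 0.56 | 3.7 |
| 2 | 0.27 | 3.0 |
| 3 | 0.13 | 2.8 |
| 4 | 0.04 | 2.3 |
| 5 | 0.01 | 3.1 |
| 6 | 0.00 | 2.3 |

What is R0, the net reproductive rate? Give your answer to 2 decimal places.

lx·mx by age: 0, 2.072, 0.81, 0.364, 0.092, 0.031, 0
R0 = Σ lx·mx = 3.369 → 3.37

3.37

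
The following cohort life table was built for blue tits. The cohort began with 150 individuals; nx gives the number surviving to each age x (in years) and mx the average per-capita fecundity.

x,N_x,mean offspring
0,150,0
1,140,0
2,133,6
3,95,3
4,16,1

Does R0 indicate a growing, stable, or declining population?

lx = nx/n0 = nx/150: 1, 0.93333…, 0.88667…, 0.63333…, 0.10667…
R0 = Σ lx·mx = 0 + 0 + 5.32… + 1.9… + 0.106667… = 7.326667…
R0 > 1, so the population is growing.

growing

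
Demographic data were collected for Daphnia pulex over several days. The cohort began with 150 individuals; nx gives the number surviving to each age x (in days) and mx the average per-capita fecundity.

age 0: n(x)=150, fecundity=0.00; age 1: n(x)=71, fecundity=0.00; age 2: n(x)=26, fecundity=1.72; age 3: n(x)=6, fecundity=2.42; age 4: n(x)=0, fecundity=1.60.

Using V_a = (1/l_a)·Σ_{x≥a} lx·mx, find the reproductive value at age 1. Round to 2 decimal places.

lx = nx/n0 = nx/150: 1, 0.47333…, 0.17333…, 0.04, 0
lx·mx for x ≥ 1: 0, 0.298133…, 0.0968, 0 → sum = 0.394933…
V_1 = 0.394933… / l_1 = 0.394933… / 0.473333… = 0.834366… → 0.83

0.83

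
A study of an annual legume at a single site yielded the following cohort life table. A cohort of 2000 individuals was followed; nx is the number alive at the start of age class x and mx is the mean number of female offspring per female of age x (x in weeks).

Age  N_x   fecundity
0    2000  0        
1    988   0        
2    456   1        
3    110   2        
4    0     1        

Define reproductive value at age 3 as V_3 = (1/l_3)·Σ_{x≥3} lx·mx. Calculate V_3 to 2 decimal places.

2.00

lx = nx/n0 = nx/2000: 1, 0.494, 0.228, 0.055, 0
lx·mx for x ≥ 3: 0.11, 0 → sum = 0.11
V_3 = 0.11 / l_3 = 0.11 / 0.055 = 2 → 2.00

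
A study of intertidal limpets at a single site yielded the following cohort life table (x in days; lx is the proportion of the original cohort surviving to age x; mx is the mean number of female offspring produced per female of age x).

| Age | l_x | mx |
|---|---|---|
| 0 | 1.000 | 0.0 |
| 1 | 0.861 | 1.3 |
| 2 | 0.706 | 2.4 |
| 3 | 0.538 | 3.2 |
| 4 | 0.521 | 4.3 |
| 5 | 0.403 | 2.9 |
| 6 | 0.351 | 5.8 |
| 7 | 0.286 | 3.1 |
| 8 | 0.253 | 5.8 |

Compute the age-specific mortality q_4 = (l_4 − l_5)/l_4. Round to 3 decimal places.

q_4 = (l_4 − l_5) / l_4 = (0.521 − 0.403) / 0.521
     = 0.118 / 0.521 = 0.226488… → 0.226

0.226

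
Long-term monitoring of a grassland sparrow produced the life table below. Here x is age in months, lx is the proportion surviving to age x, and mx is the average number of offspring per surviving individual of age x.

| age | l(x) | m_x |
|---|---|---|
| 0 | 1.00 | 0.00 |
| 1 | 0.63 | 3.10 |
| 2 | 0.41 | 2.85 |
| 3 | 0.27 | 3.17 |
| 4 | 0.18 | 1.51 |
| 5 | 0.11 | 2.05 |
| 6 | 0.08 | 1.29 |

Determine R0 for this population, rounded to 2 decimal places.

lx·mx by age: 0, 1.953, 1.1685, 0.8559, 0.2718, 0.2255, 0.1032
R0 = Σ lx·mx = 4.5779 → 4.58

4.58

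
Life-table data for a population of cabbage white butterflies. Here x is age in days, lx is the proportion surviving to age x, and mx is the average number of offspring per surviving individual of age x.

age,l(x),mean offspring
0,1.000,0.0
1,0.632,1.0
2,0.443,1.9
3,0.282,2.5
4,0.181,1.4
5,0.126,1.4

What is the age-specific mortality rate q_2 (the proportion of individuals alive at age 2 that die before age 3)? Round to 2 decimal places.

q_2 = (l_2 − l_3) / l_2 = (0.443 − 0.282) / 0.443
     = 0.161 / 0.443 = 0.363431… → 0.36

0.36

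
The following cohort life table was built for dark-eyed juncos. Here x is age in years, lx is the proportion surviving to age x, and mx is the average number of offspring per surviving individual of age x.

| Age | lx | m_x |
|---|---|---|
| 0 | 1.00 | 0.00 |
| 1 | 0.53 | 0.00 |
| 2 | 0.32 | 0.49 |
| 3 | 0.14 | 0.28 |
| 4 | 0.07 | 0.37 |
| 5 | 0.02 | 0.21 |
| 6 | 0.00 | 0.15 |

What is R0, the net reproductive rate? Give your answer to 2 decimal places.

lx·mx by age: 0, 0, 0.1568, 0.0392, 0.0259, 0.0042, 0
R0 = Σ lx·mx = 0.2261 → 0.23

0.23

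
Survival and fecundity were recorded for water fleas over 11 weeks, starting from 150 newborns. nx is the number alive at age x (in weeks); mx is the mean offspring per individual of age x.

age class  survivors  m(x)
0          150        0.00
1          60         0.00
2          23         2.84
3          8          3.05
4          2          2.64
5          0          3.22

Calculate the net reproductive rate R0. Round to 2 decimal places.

lx = nx/n0 = nx/150: 1, 0.4, 0.15333…, 0.05333…, 0.01333…, 0
lx·mx by age: 0, 0, 0.435467…, 0.162667…, 0.0352…, 0
R0 = Σ lx·mx = 0.633333… → 0.63

0.63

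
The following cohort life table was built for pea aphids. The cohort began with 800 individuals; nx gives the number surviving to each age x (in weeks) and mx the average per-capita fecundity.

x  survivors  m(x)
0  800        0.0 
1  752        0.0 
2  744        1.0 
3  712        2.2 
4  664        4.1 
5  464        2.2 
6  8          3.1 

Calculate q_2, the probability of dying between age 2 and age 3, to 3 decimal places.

lx = nx/n0 = nx/800: 1, 0.94, 0.93, 0.89, 0.83, 0.58, 0.01
q_2 = (l_2 − l_3) / l_2 = (0.93 − 0.89) / 0.93
     = 0.04 / 0.93 = 0.043011… → 0.043

0.043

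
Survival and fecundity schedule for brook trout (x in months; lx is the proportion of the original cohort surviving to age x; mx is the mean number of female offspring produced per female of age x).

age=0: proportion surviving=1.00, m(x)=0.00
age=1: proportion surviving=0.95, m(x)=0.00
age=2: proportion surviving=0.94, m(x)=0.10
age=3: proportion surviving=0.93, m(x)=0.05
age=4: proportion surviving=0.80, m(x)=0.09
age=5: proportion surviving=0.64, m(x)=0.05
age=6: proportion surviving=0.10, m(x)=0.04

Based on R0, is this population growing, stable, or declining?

R0 = Σ lx·mx = 0 + 0 + 0.094 + 0.0465 + 0.072 + 0.032 + 0.004 = 0.2485
R0 < 1, so the population is declining.

declining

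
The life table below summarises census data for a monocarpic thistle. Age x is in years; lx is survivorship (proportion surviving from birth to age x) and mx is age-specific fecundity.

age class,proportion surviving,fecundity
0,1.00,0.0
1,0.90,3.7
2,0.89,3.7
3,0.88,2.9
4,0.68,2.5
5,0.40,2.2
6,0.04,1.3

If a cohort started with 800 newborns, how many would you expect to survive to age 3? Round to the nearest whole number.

704

Expected survivors = N0 · l_3 = 800 × 0.88 = 704 → 704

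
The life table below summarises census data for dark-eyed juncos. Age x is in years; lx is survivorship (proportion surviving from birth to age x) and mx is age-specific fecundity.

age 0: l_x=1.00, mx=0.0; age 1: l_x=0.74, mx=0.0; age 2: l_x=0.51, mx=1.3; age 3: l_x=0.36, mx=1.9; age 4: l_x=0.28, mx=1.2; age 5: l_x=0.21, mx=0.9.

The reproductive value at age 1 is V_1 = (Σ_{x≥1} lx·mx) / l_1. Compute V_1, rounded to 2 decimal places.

2.53

lx·mx for x ≥ 1: 0, 0.663, 0.684, 0.336, 0.189 → sum = 1.872
V_1 = 1.872 / l_1 = 1.872 / 0.74 = 2.52973… → 2.53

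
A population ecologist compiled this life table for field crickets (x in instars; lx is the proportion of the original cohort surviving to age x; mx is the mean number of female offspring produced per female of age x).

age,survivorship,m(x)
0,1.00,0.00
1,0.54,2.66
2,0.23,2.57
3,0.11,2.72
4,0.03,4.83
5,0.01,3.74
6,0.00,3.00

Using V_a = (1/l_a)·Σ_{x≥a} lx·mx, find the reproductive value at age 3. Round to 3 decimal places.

lx·mx for x ≥ 3: 0.2992, 0.1449, 0.0374, 0 → sum = 0.4815
V_3 = 0.4815 / l_3 = 0.4815 / 0.11 = 4.377273… → 4.377

4.377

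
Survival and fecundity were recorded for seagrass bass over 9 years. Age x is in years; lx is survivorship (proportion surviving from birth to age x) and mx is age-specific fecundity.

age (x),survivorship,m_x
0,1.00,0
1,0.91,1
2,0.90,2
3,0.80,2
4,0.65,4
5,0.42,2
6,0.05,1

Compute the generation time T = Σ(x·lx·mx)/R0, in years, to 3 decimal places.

3.104

lx·mx: 0, 0.91, 1.8, 1.6, 2.6, 0.84, 0.05 → R0 = 7.8
x·lx·mx: 0, 0.91, 3.6, 4.8, 10.4, 4.2, 0.3 → Σ = 24.21
T = 24.21 / 7.8 = 3.103846… → 3.104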